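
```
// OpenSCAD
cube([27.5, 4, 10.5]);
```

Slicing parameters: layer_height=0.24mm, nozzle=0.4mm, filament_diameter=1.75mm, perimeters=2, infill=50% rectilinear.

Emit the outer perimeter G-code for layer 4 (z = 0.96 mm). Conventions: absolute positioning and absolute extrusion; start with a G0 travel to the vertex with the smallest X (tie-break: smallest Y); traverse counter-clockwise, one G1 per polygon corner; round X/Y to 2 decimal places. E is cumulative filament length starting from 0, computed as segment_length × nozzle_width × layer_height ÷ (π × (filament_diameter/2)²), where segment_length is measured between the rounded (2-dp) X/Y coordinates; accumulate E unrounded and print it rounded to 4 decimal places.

At z = 0.96 mm: the cube (footprint 27.5×4) is included at this height. The outline is a single polygon with 4 vertices. Extrusion per mm of travel: 0.4 × 0.24 / (π × 0.875²) = 0.039912. Accumulating E over each segment gives final E = 2.5145.

G0 X0.00 Y0.00 Z0.96
G1 X27.50 Y0.00 E1.0976
G1 X27.50 Y4.00 E1.2572
G1 X0.00 Y4.00 E2.3548
G1 X0.00 Y0.00 E2.5145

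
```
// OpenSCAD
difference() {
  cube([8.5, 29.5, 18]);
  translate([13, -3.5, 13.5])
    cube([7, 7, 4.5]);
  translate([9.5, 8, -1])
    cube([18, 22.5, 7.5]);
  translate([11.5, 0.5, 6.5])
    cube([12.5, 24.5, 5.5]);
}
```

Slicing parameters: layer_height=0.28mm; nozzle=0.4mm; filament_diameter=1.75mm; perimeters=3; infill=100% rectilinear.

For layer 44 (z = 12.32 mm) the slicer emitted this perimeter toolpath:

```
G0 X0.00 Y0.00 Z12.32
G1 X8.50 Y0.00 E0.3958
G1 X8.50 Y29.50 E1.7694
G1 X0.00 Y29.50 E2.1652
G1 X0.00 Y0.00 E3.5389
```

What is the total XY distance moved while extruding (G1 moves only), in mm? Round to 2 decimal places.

Sum the Euclidean lengths of each G1 segment: total = 76.00 mm.

76.00 mm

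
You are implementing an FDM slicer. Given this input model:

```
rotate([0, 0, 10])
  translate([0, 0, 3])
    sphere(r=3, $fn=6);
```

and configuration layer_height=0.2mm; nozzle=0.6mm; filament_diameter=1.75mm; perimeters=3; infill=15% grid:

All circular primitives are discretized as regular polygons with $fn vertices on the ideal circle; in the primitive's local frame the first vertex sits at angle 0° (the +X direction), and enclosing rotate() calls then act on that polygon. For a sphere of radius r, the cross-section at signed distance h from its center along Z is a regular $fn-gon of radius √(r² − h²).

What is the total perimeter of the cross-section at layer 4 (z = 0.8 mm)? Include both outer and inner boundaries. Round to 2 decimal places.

12.24 mm

At z = 0.8 mm: the sphere: section is a regular 6-gon, circumradius = √(r²−h²) = √(3²−2.2²) = 2.040 (perimeter = 2·6·2.040·sin(180°/6) = 12.24 mm); (rotated 10° about Z; rotation is an isometry so areas/perimeters/island counts are preserved). Overall, the cross-section is a single solid region. Total boundary length (outer) = 12.24 mm.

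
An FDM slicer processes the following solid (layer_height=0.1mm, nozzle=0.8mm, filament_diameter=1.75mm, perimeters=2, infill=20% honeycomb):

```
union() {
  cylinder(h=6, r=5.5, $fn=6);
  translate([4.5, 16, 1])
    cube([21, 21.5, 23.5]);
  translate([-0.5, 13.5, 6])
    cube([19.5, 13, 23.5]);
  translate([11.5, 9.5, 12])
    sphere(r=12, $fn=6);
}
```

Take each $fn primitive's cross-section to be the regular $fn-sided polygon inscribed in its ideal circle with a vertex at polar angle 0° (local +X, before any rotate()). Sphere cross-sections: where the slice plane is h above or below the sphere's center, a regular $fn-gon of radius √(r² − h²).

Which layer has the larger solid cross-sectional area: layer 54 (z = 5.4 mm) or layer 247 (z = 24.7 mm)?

layer 54 (z = 5.4 mm)

Layer 54 (z = 5.4): the r=5.5 cylinder contributes a regular 6-gon of circumradius 5.5 (area = (6/2)·5.500²·sin(360°/6) = 78.59 mm²); the cube at (4.5, 16) is present — its section is the full 21×21.5 rectangle (area 451.50 mm²); the cube at (-0.5, 13.5) does not reach this height (z outside [6, 29.5]); the r=12 sphere at (11.5, 9.5) contributes a regular 6-gon of circumradius √(12²−6.6²) = 10.022 (area = (6/2)·10.022²·sin(360°/6) = 260.95 mm²); Merging all regions: the regions partially overlap — summed areas 791.04 mm² minus the doubly-counted overlap 24.58 mm² gives 766.46 mm² — area = 766.46 mm². So its area = 766.46 mm². Layer 247 (z = 24.7): the cylinder is absent (z outside [0, 6]); the cube at (4.5, 16) does not reach this height (z outside [1, 24.5]); the cube at (-0.5, 13.5) (footprint 19.5×13) is included at this height (area 253.50 mm²); the sphere at (11.5, 9.5) does not reach this height (|z−center|=12.700 > r=12); Combining (union): only the 19.5×13 cube at (-0.5, 13.5) is present, so the union is just that shape — area = 253.50 mm². So its area = 253.50 mm². Layer 54 is larger (766.46 vs 253.50 mm²).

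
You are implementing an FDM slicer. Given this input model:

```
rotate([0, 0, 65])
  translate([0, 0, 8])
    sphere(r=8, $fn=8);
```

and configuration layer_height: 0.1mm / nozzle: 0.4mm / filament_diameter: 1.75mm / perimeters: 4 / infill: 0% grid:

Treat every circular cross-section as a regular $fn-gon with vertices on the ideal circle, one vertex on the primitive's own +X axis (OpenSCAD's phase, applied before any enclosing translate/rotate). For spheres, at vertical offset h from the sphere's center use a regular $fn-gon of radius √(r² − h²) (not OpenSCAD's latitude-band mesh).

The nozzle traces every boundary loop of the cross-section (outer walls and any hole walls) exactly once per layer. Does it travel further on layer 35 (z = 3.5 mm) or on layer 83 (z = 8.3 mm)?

Layer 35 (z = 3.5): the r=8 sphere slices to a regular 8-gon of circumradius 6.614 (√(r²−h²) with h=4.5 from center) (perimeter = 2·8·6.614·sin(180°/8) = 40.50 mm); (rotated 65° about Z; rotation is an isometry so areas/perimeters/island counts are preserved). So its perimeter = 40.50 mm. Layer 83 (z = 8.3): the sphere: section is a regular 8-gon, circumradius = √(r²−h²) = √(8²−0.3²) = 7.994 (perimeter = 2·8·7.994·sin(180°/8) = 48.95 mm); (rotated 65° about Z; rotation is an isometry so areas/perimeters/island counts are preserved). So its perimeter = 48.95 mm. Layer 83 is larger (48.95 vs 40.50 mm).

layer 83 (z = 8.3 mm)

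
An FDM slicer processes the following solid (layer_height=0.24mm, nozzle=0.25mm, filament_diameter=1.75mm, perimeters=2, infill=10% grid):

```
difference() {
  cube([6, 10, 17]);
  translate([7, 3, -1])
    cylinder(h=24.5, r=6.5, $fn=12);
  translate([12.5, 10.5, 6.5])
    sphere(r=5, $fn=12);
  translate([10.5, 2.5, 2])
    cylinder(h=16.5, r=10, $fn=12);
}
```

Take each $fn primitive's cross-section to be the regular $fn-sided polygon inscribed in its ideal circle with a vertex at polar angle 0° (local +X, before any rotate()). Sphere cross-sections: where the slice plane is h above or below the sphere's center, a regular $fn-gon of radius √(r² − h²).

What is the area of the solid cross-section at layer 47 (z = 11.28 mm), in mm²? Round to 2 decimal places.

At z = 11.28 mm: the 6×10 cube contributes its full rectangle (area 60.00 mm²); the cylinder at (7, 3): section is a regular 12-gon, circumradius r=6.5 (area = (12/2)·6.500²·sin(360°/12) = 126.75 mm²); the sphere at (12.5, 10.5): section is a regular 12-gon, circumradius = √(r²−h²) = √(5²−4.78²) = 1.467 (area = (12/2)·1.467²·sin(360°/12) = 6.45 mm²); the cylinder at (10.5, 2.5): section is a regular 12-gon, circumradius r=10 (area = (12/2)·10.000²·sin(360°/12) = 300.00 mm²); After the difference (first − rest): starting from the 6×10 cube (60.00 mm²), the r=6.5 cylinder at (7, 3) partially overlaps it — only the 40.62 mm² overlap (of its 126.75 mm²) is removed, clipping the outline; the r=5 sphere at (12.5, 10.5) misses the remaining region (no effect); the r=10 cylinder at (10.5, 2.5) partially overlaps it — only the 4.19 mm² overlap (of its 300.00 mm²) is removed, clipping the outline — area = 15.20 mm². Overall, the cross-section is a single solid region. Net area = 15.20 mm².

15.20 mm²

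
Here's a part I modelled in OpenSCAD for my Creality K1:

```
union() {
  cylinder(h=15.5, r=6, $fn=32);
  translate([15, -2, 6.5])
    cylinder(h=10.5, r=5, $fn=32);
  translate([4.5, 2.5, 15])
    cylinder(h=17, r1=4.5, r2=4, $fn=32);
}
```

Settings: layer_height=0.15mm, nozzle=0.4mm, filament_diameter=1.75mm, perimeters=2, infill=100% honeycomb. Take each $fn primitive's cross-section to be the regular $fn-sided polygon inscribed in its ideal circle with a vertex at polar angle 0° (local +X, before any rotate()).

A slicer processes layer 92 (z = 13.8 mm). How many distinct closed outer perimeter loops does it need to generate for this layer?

At z = 13.8 mm: the r=6 cylinder contributes a regular 32-gon of circumradius 6; the r=5 cylinder at (15, -2) gives a regular 32-gon of circumradius 5 (constant along its height); the cone at (4.5, 2.5) is absent (z outside [15, 32]); Combining (union): the 2 present regions are separate (no shared area or edge), so areas and boundary lengths simply add and each stays a separate island — 2 connected regions. The result has 2 disconnected regions.

2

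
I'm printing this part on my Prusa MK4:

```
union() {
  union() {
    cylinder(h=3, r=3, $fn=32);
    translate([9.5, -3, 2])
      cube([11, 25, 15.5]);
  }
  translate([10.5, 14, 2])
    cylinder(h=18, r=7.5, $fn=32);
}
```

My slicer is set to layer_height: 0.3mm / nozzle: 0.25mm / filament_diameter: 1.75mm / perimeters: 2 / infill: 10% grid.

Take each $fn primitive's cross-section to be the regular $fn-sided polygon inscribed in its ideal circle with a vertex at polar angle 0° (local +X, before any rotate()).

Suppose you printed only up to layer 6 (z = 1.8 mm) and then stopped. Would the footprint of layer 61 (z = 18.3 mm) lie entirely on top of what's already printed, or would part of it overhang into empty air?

part overhangs

Compare the two slices. At z = 1.8: the r=3 cylinder gives a regular 32-gon of circumradius 3 (constant along its height) (area = (32/2)·3.000²·sin(360°/32) = 28.09 mm²); the cube at (9.5, -3) does not reach this height (z outside [2, 17.5]); Taking the union: only the r=3 cylinder is present, so the union is just that shape — area = 28.09 mm²; the cylinder at (10.5, 14) does not reach this height (z outside [2, 20]); Taking the union: only that combined region is present, so the union is just that shape — area = 28.09 mm². At z = 18.3: the cylinder does not reach this height (z outside [0, 3]); the cube at (9.5, -3) is absent (z outside [2, 17.5]); Taking the union: nothing is present at this height; the cylinder at (10.5, 14): section is a regular 32-gon, circumradius r=7.5 (area = (32/2)·7.500²·sin(360°/32) = 175.58 mm²); Combining (union): only the r=7.5 cylinder at (10.5, 14) is present, so the union is just that shape — area = 175.58 mm². Checking containment: at z = 18.3 the cross-section extends beyond the z = 1.8 cross-section by about 175.58 mm².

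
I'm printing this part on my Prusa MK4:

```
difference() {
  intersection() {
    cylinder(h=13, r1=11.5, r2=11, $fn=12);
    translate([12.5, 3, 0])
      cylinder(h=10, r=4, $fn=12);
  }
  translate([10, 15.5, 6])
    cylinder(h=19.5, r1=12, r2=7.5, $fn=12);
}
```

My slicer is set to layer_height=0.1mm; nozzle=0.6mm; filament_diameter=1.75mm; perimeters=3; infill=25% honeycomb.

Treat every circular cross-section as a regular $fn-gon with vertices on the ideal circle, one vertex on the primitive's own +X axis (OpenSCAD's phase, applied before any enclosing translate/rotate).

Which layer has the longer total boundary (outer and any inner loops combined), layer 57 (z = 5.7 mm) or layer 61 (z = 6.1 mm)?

Layer 57 (z = 5.7): the cone: at t=0.438 of its height the radius interpolates to r₁+(r₂−r₁)t = 11.281, giving a regular 12-gon of that circumradius (perimeter = 2·12·11.281·sin(180°/12) = 70.07 mm); the cylinder at (12.5, 3): section is a regular 12-gon, circumradius r=4 (perimeter = 2·12·4.000·sin(180°/12) = 24.85 mm); Taking the intersection: the r=4 cylinder at (12.5, 3) partially overlaps the cone; clipping to the common part keeps 9.26 mm² — boundary = 14.37 mm; the cone at (10, 15.5) is absent (z outside [6, 25.5]); Subtracting the remaining from the first: none of the subtracted shapes is present at this height, so the result so far is unchanged — boundary = 14.37 mm. So its perimeter = 14.37 mm. Layer 61 (z = 6.1): the cone (r1=11.5→r2=11) has section circumradius 11.265 here — a regular 12-gon (perimeter = 2·12·11.265·sin(180°/12) = 69.98 mm); the cylinder at (12.5, 3): section is a regular 12-gon, circumradius r=4 (perimeter = 2·12·4.000·sin(180°/12) = 24.85 mm); After intersecting: the r=4 cylinder at (12.5, 3) partially overlaps the cone; clipping to the common part keeps 9.17 mm² — boundary = 14.33 mm; the cone at (10, 15.5): at t=0.005 of its height the radius interpolates to r₁+(r₂−r₁)t = 11.977, giving a regular 12-gon of that circumradius (perimeter = 2·12·11.977·sin(180°/12) = 74.40 mm); Taking the first minus the rest: starting from the result so far, the cone at (10, 15.5) partially overlaps it — only the 1.97 mm² overlap (of its 430.34 mm²) is removed, clipping the outline — boundary = 11.65 mm. So its perimeter = 11.65 mm. Layer 57 is larger (14.37 vs 11.65 mm).

layer 57 (z = 5.7 mm)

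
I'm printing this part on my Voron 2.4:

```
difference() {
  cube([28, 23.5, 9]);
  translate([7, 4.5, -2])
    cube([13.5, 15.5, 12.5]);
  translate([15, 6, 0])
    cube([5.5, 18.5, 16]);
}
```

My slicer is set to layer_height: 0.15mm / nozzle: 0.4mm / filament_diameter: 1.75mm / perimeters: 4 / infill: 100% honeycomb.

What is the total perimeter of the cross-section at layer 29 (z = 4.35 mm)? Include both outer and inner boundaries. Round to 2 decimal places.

At z = 4.35 mm: the cube (footprint 28×23.5) is included at this height (perimeter 103.00 mm); the 13.5×15.5 cube at (7, 4.5) contributes its full rectangle (perimeter 58.00 mm); the 5.5×18.5 cube at (15, 6) contributes its full rectangle (perimeter 48.00 mm); Subtracting the remaining from the first: starting from the 28×23.5 cube, the 13.5×15.5 cube at (7, 4.5) lies wholly inside it (removes its full 209.25 mm² and its 58.00 mm outline becomes a hole wall); the 5.5×18.5 cube at (15, 6) partially overlaps it — only the 19.25 mm² overlap (of its 101.75 mm²) is removed, clipping the outline — boundary = 157.00 mm. Overall, the cross-section is a single solid region. Total boundary length (outer) = 157.00 mm.

157.00 mm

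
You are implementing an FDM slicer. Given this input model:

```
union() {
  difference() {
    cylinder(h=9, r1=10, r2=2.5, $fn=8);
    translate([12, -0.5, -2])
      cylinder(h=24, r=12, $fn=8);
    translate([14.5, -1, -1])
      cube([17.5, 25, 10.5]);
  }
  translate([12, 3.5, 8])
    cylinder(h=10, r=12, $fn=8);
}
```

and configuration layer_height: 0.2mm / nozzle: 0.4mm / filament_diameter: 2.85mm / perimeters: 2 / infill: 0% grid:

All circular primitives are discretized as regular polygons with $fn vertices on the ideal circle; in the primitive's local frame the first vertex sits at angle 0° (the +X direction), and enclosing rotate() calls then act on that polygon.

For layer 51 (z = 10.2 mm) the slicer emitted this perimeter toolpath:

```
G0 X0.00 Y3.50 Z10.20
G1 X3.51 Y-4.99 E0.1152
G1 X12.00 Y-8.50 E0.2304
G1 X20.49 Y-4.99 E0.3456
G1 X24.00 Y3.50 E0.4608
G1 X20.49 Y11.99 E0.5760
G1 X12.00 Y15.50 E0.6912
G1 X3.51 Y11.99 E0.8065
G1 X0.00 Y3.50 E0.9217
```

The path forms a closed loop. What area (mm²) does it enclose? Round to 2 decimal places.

407.52 mm²

Apply the shoelace formula to the sequence of (X, Y) vertices; enclosed area = 407.52 mm².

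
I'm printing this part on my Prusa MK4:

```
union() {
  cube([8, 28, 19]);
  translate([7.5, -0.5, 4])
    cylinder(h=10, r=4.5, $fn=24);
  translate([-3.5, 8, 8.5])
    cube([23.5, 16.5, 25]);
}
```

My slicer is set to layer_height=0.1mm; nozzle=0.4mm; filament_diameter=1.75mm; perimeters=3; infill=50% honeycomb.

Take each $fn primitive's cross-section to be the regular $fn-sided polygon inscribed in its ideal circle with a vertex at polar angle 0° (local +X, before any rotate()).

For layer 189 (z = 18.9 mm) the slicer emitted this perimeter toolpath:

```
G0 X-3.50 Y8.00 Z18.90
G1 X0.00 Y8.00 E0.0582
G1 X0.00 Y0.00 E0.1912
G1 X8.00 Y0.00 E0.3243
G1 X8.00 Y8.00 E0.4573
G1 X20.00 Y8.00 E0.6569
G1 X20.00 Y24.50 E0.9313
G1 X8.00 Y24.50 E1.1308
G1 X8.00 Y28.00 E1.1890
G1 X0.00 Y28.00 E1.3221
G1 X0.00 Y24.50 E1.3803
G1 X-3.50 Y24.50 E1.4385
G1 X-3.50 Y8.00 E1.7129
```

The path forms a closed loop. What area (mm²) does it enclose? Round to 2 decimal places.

Apply the shoelace formula to the sequence of (X, Y) vertices; enclosed area = 479.75 mm².

479.75 mm²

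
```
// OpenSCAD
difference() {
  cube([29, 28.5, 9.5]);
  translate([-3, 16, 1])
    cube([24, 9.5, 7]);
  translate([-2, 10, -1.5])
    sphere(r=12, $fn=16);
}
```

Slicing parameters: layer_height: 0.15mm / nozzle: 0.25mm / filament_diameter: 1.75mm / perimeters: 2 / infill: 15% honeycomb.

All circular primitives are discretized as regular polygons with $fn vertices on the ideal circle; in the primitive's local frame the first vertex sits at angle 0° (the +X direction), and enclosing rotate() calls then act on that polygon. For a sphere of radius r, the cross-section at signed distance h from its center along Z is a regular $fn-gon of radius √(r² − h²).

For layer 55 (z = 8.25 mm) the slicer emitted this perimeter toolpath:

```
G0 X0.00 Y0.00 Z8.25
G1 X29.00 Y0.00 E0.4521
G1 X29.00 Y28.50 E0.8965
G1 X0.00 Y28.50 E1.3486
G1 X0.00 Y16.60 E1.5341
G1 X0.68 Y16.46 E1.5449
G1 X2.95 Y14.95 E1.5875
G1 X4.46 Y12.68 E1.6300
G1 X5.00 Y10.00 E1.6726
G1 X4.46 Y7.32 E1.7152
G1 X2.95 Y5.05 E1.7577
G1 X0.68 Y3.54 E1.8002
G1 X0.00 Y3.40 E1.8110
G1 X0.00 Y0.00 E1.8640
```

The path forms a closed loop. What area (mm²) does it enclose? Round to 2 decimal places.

778.75 mm²

Apply the shoelace formula to the sequence of (X, Y) vertices; enclosed area = 778.75 mm².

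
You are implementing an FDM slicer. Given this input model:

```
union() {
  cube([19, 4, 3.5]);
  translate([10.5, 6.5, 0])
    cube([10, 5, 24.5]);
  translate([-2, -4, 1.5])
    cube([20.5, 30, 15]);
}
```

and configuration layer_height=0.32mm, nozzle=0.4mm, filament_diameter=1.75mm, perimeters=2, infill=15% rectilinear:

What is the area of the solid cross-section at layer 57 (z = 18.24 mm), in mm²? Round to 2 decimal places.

At z = 18.24 mm: the cube is absent (z outside [0, 3.5]); the 10×5 cube at (10.5, 6.5) contributes its full rectangle (area 50.00 mm²); the cube at (-2, -4) is absent (z outside [1.5, 16.5]); Combining (union): only the 10×5 cube at (10.5, 6.5) is present, so the union is just that shape — area = 50.00 mm². Overall, the cross-section is a single solid region. Net area = 50.00 mm².

50.00 mm²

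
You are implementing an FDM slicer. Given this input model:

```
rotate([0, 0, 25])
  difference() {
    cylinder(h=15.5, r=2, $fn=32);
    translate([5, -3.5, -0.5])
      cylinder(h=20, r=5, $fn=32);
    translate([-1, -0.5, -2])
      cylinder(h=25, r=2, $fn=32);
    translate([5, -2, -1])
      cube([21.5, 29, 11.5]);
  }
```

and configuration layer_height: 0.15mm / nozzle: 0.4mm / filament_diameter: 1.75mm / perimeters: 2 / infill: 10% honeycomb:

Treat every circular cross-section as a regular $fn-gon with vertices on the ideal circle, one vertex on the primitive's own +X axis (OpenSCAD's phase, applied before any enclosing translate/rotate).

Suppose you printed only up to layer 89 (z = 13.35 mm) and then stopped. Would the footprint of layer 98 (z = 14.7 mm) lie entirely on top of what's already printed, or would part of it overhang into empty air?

entirely on top

Compare the two slices. At z = 13.35: the r=2 cylinder contributes a regular 32-gon of circumradius 2 (area = (32/2)·2.000²·sin(360°/32) = 12.49 mm²); the r=5 cylinder at (5, -3.5) gives a regular 32-gon of circumradius 5 (constant along its height) (area = (32/2)·5.000²·sin(360°/32) = 78.04 mm²); the r=2 cylinder at (-1, -0.5) gives a regular 32-gon of circumradius 2 (constant along its height) (area = (32/2)·2.000²·sin(360°/32) = 12.49 mm²); the cube at (5, -2) does not reach this height (z outside [-1, 10.5]); After the difference (first − rest): starting from the r=2 cylinder (12.49 mm²), the r=5 cylinder at (5, -3.5) partially overlaps it — only the 1.77 mm² overlap (of its 78.04 mm²) is removed, clipping the outline; the r=2 cylinder at (-1, -0.5) partially overlaps it — only the 7.78 mm² overlap (of its 12.49 mm²) is removed, clipping the outline — area = 2.94 mm²; (rotated 25° about Z; rotation is an isometry so areas/perimeters/island counts are preserved). At z = 14.7: the cylinder: section is a regular 32-gon, circumradius r=2 (area = (32/2)·2.000²·sin(360°/32) = 12.49 mm²); the r=5 cylinder at (5, -3.5) gives a regular 32-gon of circumradius 5 (constant along its height) (area = (32/2)·5.000²·sin(360°/32) = 78.04 mm²); the cylinder at (-1, -0.5): section is a regular 32-gon, circumradius r=2 (area = (32/2)·2.000²·sin(360°/32) = 12.49 mm²); the cube at (5, -2) is not intersected at this z (z outside [-1, 10.5]); Subtracting the remaining from the first: starting from the r=2 cylinder (12.49 mm²), the r=5 cylinder at (5, -3.5) partially overlaps it — only the 1.77 mm² overlap (of its 78.04 mm²) is removed, clipping the outline; the r=2 cylinder at (-1, -0.5) partially overlaps it — only the 7.78 mm² overlap (of its 12.49 mm²) is removed, clipping the outline — area = 2.94 mm²; (whole slice rotated 25° about Z — lengths, areas and connectivity unchanged). Checking containment: the cross-section at z = 14.7 is a subset of the cross-section at z = 13.35.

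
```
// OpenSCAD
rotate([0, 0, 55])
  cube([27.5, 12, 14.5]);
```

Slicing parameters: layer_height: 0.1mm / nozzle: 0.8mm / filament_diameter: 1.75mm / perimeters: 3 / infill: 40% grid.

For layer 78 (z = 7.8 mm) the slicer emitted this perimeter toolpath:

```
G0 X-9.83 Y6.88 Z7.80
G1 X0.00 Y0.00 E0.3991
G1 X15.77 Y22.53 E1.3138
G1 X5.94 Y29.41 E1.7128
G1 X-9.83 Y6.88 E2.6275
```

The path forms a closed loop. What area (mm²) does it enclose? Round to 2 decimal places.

329.97 mm²

Apply the shoelace formula to the sequence of (X, Y) vertices; enclosed area = 329.97 mm².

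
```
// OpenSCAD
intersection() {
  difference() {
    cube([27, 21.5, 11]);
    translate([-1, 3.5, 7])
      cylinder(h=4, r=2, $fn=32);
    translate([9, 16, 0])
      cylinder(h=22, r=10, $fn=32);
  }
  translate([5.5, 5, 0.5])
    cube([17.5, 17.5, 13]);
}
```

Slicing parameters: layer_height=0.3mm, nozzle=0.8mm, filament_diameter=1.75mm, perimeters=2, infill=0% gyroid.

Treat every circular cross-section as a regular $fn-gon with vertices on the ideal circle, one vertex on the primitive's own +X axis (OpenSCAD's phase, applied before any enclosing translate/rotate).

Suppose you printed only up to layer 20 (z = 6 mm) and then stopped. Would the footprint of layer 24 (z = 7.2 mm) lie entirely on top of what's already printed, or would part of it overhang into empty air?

entirely on top

Compare the two slices. At z = 6: the 27×21.5 cube contributes its full rectangle (area 580.50 mm²); the cylinder at (-1, 3.5) is not intersected at this z (z outside [7, 11]); the r=10 cylinder at (9, 16) gives a regular 32-gon of circumradius 10 (constant along its height) (area = (32/2)·10.000²·sin(360°/32) = 312.14 mm²); After the difference (first − rest): starting from the 27×21.5 cube (580.50 mm²), the r=10 cylinder at (9, 16) partially overlaps it — only the 254.27 mm² overlap (of its 312.14 mm²) is removed, clipping the outline — area = 326.23 mm²; the cube at (5.5, 5) (footprint 17.5×17.5) is included at this height (area 306.25 mm²); Keeping only the common overlap: the 17.5×17.5 cube at (5.5, 5) partially overlaps that combined region; clipping to the common part keeps 105.42 mm² — area = 105.42 mm². At z = 7.2: the cube (footprint 27×21.5) is included at this height (area 580.50 mm²); the cylinder at (-1, 3.5): section is a regular 32-gon, circumradius r=2 (area = (32/2)·2.000²·sin(360°/32) = 12.49 mm²); the cylinder at (9, 16): section is a regular 32-gon, circumradius r=10 (area = (32/2)·10.000²·sin(360°/32) = 312.14 mm²); Subtracting the remaining from the first: starting from the 27×21.5 cube (580.50 mm²), the r=2 cylinder at (-1, 3.5) partially overlaps it — only the 2.43 mm² overlap (of its 12.49 mm²) is removed, clipping the outline; the r=10 cylinder at (9, 16) partially overlaps it — only the 254.27 mm² overlap (of its 312.14 mm²) is removed, clipping the outline — area = 323.80 mm²; the 17.5×17.5 cube at (5.5, 5) contributes its full rectangle (area 306.25 mm²); Keeping only the common overlap: the 17.5×17.5 cube at (5.5, 5) partially overlaps that combined region; clipping to the common part keeps 105.42 mm² — area = 105.42 mm². Checking containment: the cross-section at z = 7.2 is a subset of the cross-section at z = 6.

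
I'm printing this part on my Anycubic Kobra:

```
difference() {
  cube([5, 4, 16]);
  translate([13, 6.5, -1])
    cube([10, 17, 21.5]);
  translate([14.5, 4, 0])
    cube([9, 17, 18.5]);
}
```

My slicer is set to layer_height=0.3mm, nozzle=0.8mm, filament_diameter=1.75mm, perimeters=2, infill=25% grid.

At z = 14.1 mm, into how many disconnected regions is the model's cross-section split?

At z = 14.1 mm: the 5×4 cube contributes its full rectangle; the cube at (13, 6.5) (footprint 10×17) is included at this height; the cube at (14.5, 4) is present — its section is the full 9×17 rectangle; After the difference (first − rest): starting from the 5×4 cube, the 10×17 cube at (13, 6.5) misses the remaining region (no effect); the 9×17 cube at (14.5, 4) misses the remaining region (no effect) — 1 connected region. The result has 1 disconnected region.

1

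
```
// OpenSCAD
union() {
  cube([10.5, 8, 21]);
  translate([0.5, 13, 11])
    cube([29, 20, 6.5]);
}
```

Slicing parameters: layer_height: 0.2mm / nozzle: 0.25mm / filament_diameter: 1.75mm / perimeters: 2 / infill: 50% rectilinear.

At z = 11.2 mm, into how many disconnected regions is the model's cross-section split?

At z = 11.2 mm: the cube is present — its section is the full 10.5×8 rectangle; the cube at (0.5, 13) (footprint 29×20) is included at this height; Combining (union): the 2 present regions are separate (no shared area or edge), so areas and boundary lengths simply add and each stays a separate island — 2 connected regions. The result has 2 disconnected regions.

2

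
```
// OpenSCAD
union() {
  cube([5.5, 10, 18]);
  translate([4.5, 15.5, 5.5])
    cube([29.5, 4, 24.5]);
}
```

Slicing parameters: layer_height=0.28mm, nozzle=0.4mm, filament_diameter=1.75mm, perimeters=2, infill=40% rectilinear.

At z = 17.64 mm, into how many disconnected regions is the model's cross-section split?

2

At z = 17.64 mm: the cube (footprint 5.5×10) is included at this height; the cube at (4.5, 15.5) (footprint 29.5×4) is included at this height; Combining (union): the 2 present regions are separate (no shared area or edge), so areas and boundary lengths simply add and each stays a separate island — 2 connected regions. The result has 2 disconnected regions.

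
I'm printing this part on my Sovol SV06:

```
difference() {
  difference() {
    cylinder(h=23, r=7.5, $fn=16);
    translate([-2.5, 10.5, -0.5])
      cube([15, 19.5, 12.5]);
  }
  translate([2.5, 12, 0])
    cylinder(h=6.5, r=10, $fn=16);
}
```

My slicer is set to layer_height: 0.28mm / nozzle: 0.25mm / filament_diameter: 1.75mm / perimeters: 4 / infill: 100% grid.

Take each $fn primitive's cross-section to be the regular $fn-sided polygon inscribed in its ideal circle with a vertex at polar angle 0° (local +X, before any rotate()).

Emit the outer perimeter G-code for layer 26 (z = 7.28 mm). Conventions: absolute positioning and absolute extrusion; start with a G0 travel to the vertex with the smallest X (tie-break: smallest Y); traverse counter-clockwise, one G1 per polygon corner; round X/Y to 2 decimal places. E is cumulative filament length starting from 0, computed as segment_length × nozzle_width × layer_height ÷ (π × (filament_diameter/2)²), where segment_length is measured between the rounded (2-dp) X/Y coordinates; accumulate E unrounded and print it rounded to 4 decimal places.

G0 X-7.50 Y0.00 Z7.28
G1 X-6.93 Y-2.87 E0.0852
G1 X-5.30 Y-5.30 E0.1703
G1 X-2.87 Y-6.93 E0.2555
G1 X0.00 Y-7.50 E0.3406
G1 X2.87 Y-6.93 E0.4258
G1 X5.30 Y-5.30 E0.5109
G1 X6.93 Y-2.87 E0.5961
G1 X7.50 Y0.00 E0.6812
G1 X6.93 Y2.87 E0.7664
G1 X5.30 Y5.30 E0.8516
G1 X2.87 Y6.93 E0.9367
G1 X0.00 Y7.50 E1.0219
G1 X-2.87 Y6.93 E1.1070
G1 X-5.30 Y5.30 E1.1922
G1 X-6.93 Y2.87 E1.2773
G1 X-7.50 Y0.00 E1.3625

At z = 7.28 mm: the cylinder: section is a regular 16-gon, circumradius r=7.5; the cube at (-2.5, 10.5) is present — its section is the full 15×19.5 rectangle; After the difference (first − rest): starting from the r=7.5 cylinder, the 15×19.5 cube at (-2.5, 10.5) misses the remaining region (no effect) — 1 connected region; the cylinder at (2.5, 12) is not intersected at this z (z outside [0, 6.5]); Taking the first minus the rest: none of the subtracted shapes is present at this height, so that combined region is unchanged — 1 connected region. The outline is a single polygon with 16 vertices. Extrusion per mm of travel: 0.25 × 0.28 / (π × 0.875²) = 0.029103. Accumulating E over each segment gives final E = 1.3625.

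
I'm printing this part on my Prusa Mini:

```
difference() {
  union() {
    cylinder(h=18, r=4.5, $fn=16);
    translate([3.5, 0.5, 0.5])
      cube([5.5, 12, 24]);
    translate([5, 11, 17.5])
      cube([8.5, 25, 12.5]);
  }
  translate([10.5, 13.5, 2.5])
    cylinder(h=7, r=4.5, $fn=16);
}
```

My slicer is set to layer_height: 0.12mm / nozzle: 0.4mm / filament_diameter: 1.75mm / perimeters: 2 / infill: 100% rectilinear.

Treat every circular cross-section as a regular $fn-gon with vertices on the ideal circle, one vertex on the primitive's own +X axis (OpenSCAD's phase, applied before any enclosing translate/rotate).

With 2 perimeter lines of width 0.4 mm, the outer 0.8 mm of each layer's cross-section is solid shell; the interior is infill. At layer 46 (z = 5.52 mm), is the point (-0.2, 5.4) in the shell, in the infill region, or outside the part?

At z = 5.52 mm: the r=4.5 cylinder gives a regular 16-gon of circumradius 4.5 (constant along its height); the cube at (3.5, 0.5) is present — its section is the full 5.5×12 rectangle; the cube at (5, 11) does not reach this height (z outside [17.5, 30]); Combining (union): the regions partially overlap (shared area 1.28 mm²), so overlapping operands fuse into one piece — 1 connected region; the cylinder at (10.5, 13.5): section is a regular 16-gon, circumradius r=4.5; Subtracting the remaining from the first: starting from the result so far, the r=4.5 cylinder at (10.5, 13.5) partially overlaps it — only the 6.07 mm² overlap (of its 61.99 mm²) is removed, clipping the outline — 1 connected region. Overall, the cross-section is a single solid region. The nearest boundary edge runs (-1.72, 4.16)→(0.00, 4.50); distance from the point to it = 0.92 mm. The point is not inside any of the regions above, so it lies outside the cross-section (0.92 mm from the nearest boundary).

outside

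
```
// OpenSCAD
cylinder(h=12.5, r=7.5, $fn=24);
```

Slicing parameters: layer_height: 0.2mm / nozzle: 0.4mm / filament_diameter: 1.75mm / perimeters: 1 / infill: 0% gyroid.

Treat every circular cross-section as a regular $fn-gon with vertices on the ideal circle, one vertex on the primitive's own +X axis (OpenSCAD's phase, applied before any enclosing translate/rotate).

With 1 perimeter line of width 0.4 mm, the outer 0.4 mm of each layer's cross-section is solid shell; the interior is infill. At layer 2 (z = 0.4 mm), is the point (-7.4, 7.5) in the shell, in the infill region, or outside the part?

At z = 0.4 mm: the r=7.5 cylinder gives a regular 24-gon of circumradius 7.5 (constant along its height). Overall, the cross-section is a single solid region. The nearest boundary edge runs (-3.75, 6.50)→(-5.30, 5.30); distance from the point to it = 3.04 mm. The point is not inside any of the regions above, so it lies outside the cross-section (3.04 mm from the nearest boundary).

outside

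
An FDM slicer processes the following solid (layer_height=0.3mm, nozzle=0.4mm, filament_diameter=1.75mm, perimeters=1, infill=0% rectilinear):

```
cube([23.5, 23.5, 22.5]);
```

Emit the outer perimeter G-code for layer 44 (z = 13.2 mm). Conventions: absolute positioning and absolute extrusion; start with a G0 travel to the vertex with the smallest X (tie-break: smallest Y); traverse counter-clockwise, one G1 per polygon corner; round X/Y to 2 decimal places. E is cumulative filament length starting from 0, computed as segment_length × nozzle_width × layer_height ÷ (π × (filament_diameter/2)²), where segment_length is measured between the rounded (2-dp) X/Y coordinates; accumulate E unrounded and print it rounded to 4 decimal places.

G0 X0.00 Y0.00 Z13.20
G1 X23.50 Y0.00 E1.1724
G1 X23.50 Y23.50 E2.3448
G1 X0.00 Y23.50 E3.5173
G1 X0.00 Y0.00 E4.6897

At z = 13.2 mm: the cube (footprint 23.5×23.5) is included at this height. The outline is a single polygon with 4 vertices. Extrusion per mm of travel: 0.4 × 0.3 / (π × 0.875²) = 0.049890. Accumulating E over each segment gives final E = 4.6897.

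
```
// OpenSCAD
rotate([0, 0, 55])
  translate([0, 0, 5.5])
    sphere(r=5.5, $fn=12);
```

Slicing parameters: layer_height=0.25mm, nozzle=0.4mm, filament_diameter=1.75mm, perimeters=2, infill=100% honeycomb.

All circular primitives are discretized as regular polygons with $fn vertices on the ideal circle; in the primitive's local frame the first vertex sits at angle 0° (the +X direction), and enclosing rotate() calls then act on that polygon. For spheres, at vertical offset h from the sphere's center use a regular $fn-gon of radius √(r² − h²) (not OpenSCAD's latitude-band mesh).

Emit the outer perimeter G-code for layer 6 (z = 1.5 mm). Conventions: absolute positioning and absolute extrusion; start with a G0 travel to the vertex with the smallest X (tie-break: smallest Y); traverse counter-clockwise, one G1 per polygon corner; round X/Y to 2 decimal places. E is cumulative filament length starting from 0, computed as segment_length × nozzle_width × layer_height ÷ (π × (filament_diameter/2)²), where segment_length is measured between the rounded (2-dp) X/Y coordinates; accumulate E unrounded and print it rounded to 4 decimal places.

At z = 1.5 mm: the r=5.5 sphere contributes a regular 12-gon of circumradius √(5.5²−4²) = 3.775; (rotated 55° about Z; rotation is an isometry so areas/perimeters/island counts are preserved). The outline is a single polygon with 12 vertices. Extrusion per mm of travel: 0.4 × 0.25 / (π × 0.875²) = 0.041575. Accumulating E over each segment gives final E = 0.9750.

G0 X-3.76 Y0.33 Z1.50
G1 X-3.42 Y-1.60 E0.0815
G1 X-2.17 Y-3.09 E0.1623
G1 X-0.33 Y-3.76 E0.2437
G1 X1.60 Y-3.42 E0.3252
G1 X3.09 Y-2.17 E0.4061
G1 X3.76 Y-0.33 E0.4875
G1 X3.42 Y1.60 E0.5690
G1 X2.17 Y3.09 E0.6498
G1 X0.33 Y3.76 E0.7312
G1 X-1.60 Y3.42 E0.8127
G1 X-3.09 Y2.17 E0.8936
G1 X-3.76 Y0.33 E0.9750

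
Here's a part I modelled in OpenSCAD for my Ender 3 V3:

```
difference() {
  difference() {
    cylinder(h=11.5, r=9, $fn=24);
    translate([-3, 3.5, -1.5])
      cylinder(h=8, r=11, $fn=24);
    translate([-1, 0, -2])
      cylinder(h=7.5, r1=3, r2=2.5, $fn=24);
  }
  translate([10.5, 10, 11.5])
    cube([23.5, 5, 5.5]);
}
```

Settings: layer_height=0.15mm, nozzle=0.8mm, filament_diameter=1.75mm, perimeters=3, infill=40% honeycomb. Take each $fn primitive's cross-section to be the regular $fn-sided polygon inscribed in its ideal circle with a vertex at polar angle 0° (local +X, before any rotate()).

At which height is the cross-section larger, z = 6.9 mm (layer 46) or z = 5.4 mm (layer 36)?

layer 46 (z = 6.9 mm)

Layer 46 (z = 6.9): the cylinder: section is a regular 24-gon, circumradius r=9 (area = (24/2)·9.000²·sin(360°/24) = 251.57 mm²); the cylinder at (-3, 3.5) does not reach this height (z outside [-1.5, 6.5]); the cone at (-1, 0) is absent (z outside [-2, 5.5]); Taking the first minus the rest: none of the subtracted shapes is present at this height, so the r=9 cylinder is unchanged — area = 251.57 mm²; the cube at (10.5, 10) does not reach this height (z outside [11.5, 17]); Taking the first minus the rest: none of the subtracted shapes is present at this height, so the result so far is unchanged — area = 251.57 mm². So its area = 251.57 mm². Layer 36 (z = 5.4): the r=9 cylinder contributes a regular 24-gon of circumradius 9 (area = (24/2)·9.000²·sin(360°/24) = 251.57 mm²); the cylinder at (-3, 3.5): section is a regular 24-gon, circumradius r=11 (area = (24/2)·11.000²·sin(360°/24) = 375.81 mm²); the cone at (-1, 0) contributes a regular 24-gon of circumradius 2.507 (interpolated between r1=3 and r2=2.5 at t=0.987) (area = (24/2)·2.507²·sin(360°/24) = 19.52 mm²); After the difference (first − rest): starting from the r=9 cylinder (251.57 mm²), the r=11 cylinder at (-3, 3.5) partially overlaps it — only the 213.96 mm² overlap (of its 375.81 mm²) is removed, clipping the outline; the cone at (-1, 0) misses the remaining region (no effect) — area = 37.61 mm²; the cube at (10.5, 10) does not reach this height (z outside [11.5, 17]); After the difference (first − rest): none of the subtracted shapes is present at this height, so the result so far is unchanged — area = 37.61 mm². So its area = 37.61 mm². Layer 46 is larger (251.57 vs 37.61 mm²).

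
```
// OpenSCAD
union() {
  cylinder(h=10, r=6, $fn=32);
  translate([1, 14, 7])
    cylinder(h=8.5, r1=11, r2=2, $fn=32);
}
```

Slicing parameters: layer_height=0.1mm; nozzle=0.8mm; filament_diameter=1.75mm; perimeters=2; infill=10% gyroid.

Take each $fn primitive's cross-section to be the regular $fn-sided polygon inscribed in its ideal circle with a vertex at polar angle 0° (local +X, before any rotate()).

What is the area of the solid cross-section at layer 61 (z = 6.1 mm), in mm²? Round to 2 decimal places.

At z = 6.1 mm: the r=6 cylinder contributes a regular 32-gon of circumradius 6 (area = (32/2)·6.000²·sin(360°/32) = 112.37 mm²); the cone at (1, 14) is not intersected at this z (z outside [7, 15.5]); Merging all regions: only the r=6 cylinder is present, so the union is just that shape — area = 112.37 mm². Overall, the cross-section is a single solid region. Net area = 112.37 mm².

112.37 mm²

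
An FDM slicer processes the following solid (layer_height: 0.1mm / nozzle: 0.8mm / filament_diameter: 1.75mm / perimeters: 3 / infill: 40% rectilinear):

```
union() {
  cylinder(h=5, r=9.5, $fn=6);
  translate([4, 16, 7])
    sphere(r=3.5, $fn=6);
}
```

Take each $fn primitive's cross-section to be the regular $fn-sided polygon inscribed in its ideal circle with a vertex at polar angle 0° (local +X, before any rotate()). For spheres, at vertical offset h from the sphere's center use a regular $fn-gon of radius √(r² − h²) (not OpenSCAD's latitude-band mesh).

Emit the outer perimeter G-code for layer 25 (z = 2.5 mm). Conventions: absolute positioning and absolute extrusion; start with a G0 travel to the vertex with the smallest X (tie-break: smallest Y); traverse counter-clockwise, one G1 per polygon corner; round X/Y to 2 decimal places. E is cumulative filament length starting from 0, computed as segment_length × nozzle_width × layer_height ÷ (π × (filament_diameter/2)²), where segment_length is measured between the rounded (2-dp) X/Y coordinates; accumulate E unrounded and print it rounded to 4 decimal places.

At z = 2.5 mm: the cylinder: section is a regular 6-gon, circumradius r=9.5; the sphere at (4, 16) is absent (|z−center|=4.500 > r=3.5); Combining (union): only the r=9.5 cylinder is present, so the union is just that shape — 1 connected region. The outline is a single polygon with 6 vertices. Extrusion per mm of travel: 0.8 × 0.1 / (π × 0.875²) = 0.033260. Accumulating E over each segment gives final E = 1.8961.

G0 X-9.50 Y0.00 Z2.50
G1 X-4.75 Y-8.23 E0.3161
G1 X4.75 Y-8.23 E0.6320
G1 X9.50 Y0.00 E0.9481
G1 X4.75 Y8.23 E1.2641
G1 X-4.75 Y8.23 E1.5801
G1 X-9.50 Y0.00 E1.8961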